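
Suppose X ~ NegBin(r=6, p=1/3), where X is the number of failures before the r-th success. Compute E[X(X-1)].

E[X(X-1)] = E[X² - X] = E[X²] - E[X]
E[X] = 12
E[X²] = Var(X) + (E[X])² = 36 + (12)² = 180
E[X(X-1)] = 180 - 12 = 168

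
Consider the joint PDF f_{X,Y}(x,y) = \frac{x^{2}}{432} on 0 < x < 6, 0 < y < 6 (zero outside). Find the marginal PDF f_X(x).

f_X(x) = ∫_0^6 f(x,y) dy
= ∫_0^6 \frac{x^{2}}{432} dy
= \frac{x^{2}}{72} for 0 < x < 6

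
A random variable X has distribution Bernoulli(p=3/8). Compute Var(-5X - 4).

For X ~ Bernoulli(p=3/8):
Var(X) = \frac{15}{64}
Var(-5X - 4) = (-5)² × Var(X) = 25 × \frac{15}{64} = \frac{375}{64}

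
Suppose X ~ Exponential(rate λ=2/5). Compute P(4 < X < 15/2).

P(4 < X < 15/2) = ∫_{4}^{15/2} f(x) dx
where f(x) = \frac{2 e^{- \frac{2 x}{5}}}{5}
= - \frac{1}{e^{3}} + e^{- \frac{8}{5}}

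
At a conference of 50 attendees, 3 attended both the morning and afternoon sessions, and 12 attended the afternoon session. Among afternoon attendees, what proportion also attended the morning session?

P(A ∩ B) = 3/50
P(B) = 12/50 = 6/25
P(A|B) = P(A ∩ B) / P(B) = (3/50) / (6/25) = 1/4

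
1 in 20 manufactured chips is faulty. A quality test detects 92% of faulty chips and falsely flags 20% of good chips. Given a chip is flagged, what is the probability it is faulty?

Let D = the rare event, + = positive/flagged.
P(D) = 1/20
P(+|D) = 92/100 = 23/25
P(+|D') = 20/100 = 1/5
P(+) = P(+|D)P(D) + P(+|D')P(D')
     = \frac{23}{25} × \frac{1}{20} + \frac{1}{5} × \frac{19}{20}
     = \frac{59}{250}
P(D|+) = P(+|D)P(D)/P(+) = \frac{23}{118}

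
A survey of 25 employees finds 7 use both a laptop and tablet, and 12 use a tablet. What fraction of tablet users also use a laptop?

P(A ∩ B) = 7/25
P(B) = 12/25
P(A|B) = P(A ∩ B) / P(B) = (7/25) / (12/25) = 7/12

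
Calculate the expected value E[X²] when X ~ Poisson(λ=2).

Using the identity E[X²] = Var(X) + (E[X])²:
E[X] = 2
Var(X) = 2
E[X²] = 2 + (2)²
= 6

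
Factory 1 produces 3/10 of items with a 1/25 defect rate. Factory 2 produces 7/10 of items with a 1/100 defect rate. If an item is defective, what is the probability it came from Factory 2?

Using Bayes' theorem:
P(F1) = 3/10, P(D|F1) = 1/25
P(F2) = 7/10, P(D|F2) = 1/100
P(D) = P(D|F1)P(F1) + P(D|F2)P(F2)
     = \frac{19}{1000}
P(F2|D) = P(D|F2)P(F2) / P(D)
= \frac{7}{19}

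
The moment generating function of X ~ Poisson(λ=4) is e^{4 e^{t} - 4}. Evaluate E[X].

To find E[X], compute M^(1)(0):
M^(1)(t) = 4 e^{t} e^{4 e^{t} - 4}
M^(1)(0) = 4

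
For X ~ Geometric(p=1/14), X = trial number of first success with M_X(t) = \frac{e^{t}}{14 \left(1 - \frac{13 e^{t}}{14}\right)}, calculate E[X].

To find E[X], compute M^(1)(0):
M^(1)(t) = \frac{e^{t}}{14 \left(1 - \frac{13 e^{t}}{14}\right)} + \frac{13 e^{2 t}}{196 \left(1 - \frac{13 e^{t}}{14}\right)^{2}}
M^(1)(0) = 14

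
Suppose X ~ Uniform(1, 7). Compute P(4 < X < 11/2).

P(4 < X < 11/2) = ∫_{4}^{11/2} f(x) dx
where f(x) = \frac{1}{6}
= \frac{1}{4}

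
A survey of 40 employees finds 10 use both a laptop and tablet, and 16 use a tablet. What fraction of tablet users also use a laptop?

P(A ∩ B) = 10/40 = 1/4
P(B) = 16/40 = 2/5
P(A|B) = P(A ∩ B) / P(B) = (1/4) / (2/5) = 5/8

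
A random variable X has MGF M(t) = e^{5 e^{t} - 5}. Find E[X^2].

To find E[X^2], compute M^(2)(0):
M^(1)(t) = 5 e^{t} e^{5 e^{t} - 5}
M^(2)(t) = 25 e^{2 t} e^{5 e^{t} - 5} + 5 e^{t} e^{5 e^{t} - 5}
M^(2)(0) = 30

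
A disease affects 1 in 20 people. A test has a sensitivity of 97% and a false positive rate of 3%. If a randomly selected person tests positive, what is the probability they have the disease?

Let D = the rare event, + = positive/flagged.
P(D) = 1/20
P(+|D) = 97/100
P(+|D') = 3/100
P(+) = P(+|D)P(D) + P(+|D')P(D')
     = \frac{97}{100} × \frac{1}{20} + \frac{3}{100} × \frac{19}{20}
     = \frac{77}{1000}
P(D|+) = P(+|D)P(D)/P(+) = \frac{97}{154}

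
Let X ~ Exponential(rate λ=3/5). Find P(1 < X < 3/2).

P(1 < X < 3/2) = ∫_{1}^{3/2} f(x) dx
where f(x) = \frac{3 e^{- \frac{3 x}{5}}}{5}
= - \frac{1}{e^{\frac{9}{10}}} + e^{- \frac{3}{5}}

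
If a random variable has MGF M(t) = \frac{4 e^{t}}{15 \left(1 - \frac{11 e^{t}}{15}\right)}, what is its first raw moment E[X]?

To find E[X], compute M^(1)(0):
M^(1)(t) = \frac{4 e^{t}}{15 \left(1 - \frac{11 e^{t}}{15}\right)} + \frac{44 e^{2 t}}{225 \left(1 - \frac{11 e^{t}}{15}\right)^{2}}
M^(1)(0) = \frac{15}{4}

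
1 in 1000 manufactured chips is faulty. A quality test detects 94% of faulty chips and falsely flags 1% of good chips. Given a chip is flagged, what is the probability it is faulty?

Let D = the rare event, + = positive/flagged.
P(D) = 1/1000
P(+|D) = 94/100 = 47/50
P(+|D') = 1/100
P(+) = P(+|D)P(D) + P(+|D')P(D')
     = \frac{47}{50} × \frac{1}{1000} + \frac{1}{100} × \frac{999}{1000}
     = \frac{1093}{100000}
P(D|+) = P(+|D)P(D)/P(+) = \frac{94}{1093}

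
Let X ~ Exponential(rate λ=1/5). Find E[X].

For X ~ Exponential(rate λ=1/5), the expected value is:
E[X] = 5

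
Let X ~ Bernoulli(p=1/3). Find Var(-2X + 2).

For X ~ Bernoulli(p=1/3):
Var(X) = \frac{2}{9}
Var(-2X + 2) = (-2)² × Var(X) = 4 × \frac{2}{9} = \frac{8}{9}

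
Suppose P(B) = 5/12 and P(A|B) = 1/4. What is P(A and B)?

By definition, P(A|B) = P(A ∩ B) / P(B)
So P(A ∩ B) = P(A|B) × P(B)
= 1/4 × 5/12
= 5/48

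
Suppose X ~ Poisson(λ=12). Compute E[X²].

Using the identity E[X²] = Var(X) + (E[X])²:
E[X] = 12
Var(X) = 12
E[X²] = 12 + (12)²
= 156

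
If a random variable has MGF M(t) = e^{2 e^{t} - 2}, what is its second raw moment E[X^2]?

To find E[X^2], compute M^(2)(0):
M^(1)(t) = 2 e^{t} e^{2 e^{t} - 2}
M^(2)(t) = 4 e^{2 t} e^{2 e^{t} - 2} + 2 e^{t} e^{2 e^{t} - 2}
M^(2)(0) = 6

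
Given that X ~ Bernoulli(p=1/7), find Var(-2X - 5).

For X ~ Bernoulli(p=1/7):
Var(X) = \frac{6}{49}
Var(-2X - 5) = (-2)² × Var(X) = 4 × \frac{6}{49} = \frac{24}{49}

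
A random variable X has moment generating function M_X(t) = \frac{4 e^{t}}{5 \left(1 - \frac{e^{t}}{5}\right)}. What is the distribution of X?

The MGF M(t) = \frac{4 e^{t}}{5 \left(1 - \frac{e^{t}}{5}\right)} is the standard form for the Geometric distribution.
Comparing with the known MGF formula identifies: Geometric(p=4/5), X = trial number of first success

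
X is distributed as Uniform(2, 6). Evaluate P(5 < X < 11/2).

P(5 < X < 11/2) = ∫_{5}^{11/2} f(x) dx
where f(x) = \frac{1}{4}
= \frac{1}{8}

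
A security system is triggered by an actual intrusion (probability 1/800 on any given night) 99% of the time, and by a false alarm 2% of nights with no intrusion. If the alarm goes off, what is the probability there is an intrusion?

Let D = the rare event, + = positive/flagged.
P(D) = 1/800
P(+|D) = 99/100
P(+|D') = 2/100 = 1/50
P(+) = P(+|D)P(D) + P(+|D')P(D')
     = \frac{99}{100} × \frac{1}{800} + \frac{1}{50} × \frac{799}{800}
     = \frac{1697}{80000}
P(D|+) = P(+|D)P(D)/P(+) = \frac{99}{1697}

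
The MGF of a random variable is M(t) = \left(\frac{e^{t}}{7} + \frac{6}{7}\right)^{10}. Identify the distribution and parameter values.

The MGF M(t) = \left(\frac{e^{t}}{7} + \frac{6}{7}\right)^{10} is the standard form for the Binomial distribution.
Comparing with the known MGF formula identifies: Binomial(n=10, p=1/7)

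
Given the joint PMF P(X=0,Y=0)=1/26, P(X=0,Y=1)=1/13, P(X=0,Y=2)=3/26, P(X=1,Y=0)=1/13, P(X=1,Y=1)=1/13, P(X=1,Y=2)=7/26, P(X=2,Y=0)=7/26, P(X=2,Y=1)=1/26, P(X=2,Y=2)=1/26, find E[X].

First find marginal of X:
P(X=0) = 3/13
P(X=1) = 11/26
P(X=2) = 9/26
E[X] = 0 × 3/13 + 1 × 11/26 + 2 × 9/26 = 29/26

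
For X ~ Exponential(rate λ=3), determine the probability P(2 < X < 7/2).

P(2 < X < 7/2) = ∫_{2}^{7/2} f(x) dx
where f(x) = 3 e^{- 3 x}
= - \frac{1}{e^{\frac{21}{2}}} + e^{-6}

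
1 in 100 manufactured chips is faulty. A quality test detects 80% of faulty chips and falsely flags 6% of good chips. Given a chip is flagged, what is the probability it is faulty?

Let D = the rare event, + = positive/flagged.
P(D) = 1/100
P(+|D) = 80/100 = 4/5
P(+|D') = 6/100 = 3/50
P(+) = P(+|D)P(D) + P(+|D')P(D')
     = \frac{4}{5} × \frac{1}{100} + \frac{3}{50} × \frac{99}{100}
     = \frac{337}{5000}
P(D|+) = P(+|D)P(D)/P(+) = \frac{40}{337}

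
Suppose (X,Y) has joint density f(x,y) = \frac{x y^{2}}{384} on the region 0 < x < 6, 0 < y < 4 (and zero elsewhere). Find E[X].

f_X(x) = ∫_0^4 \frac{x y^{2}}{384} dy = \frac{x}{18}
E[X] = ∫_0^6 x × (\frac{x}{18}) dx = 4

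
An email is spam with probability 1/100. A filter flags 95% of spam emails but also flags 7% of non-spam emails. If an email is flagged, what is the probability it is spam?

Let D = the rare event, + = positive/flagged.
P(D) = 1/100
P(+|D) = 95/100 = 19/20
P(+|D') = 7/100
P(+) = P(+|D)P(D) + P(+|D')P(D')
     = \frac{19}{20} × \frac{1}{100} + \frac{7}{100} × \frac{99}{100}
     = \frac{197}{2500}
P(D|+) = P(+|D)P(D)/P(+) = \frac{95}{788}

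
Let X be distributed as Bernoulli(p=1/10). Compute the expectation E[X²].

Using the identity E[X²] = Var(X) + (E[X])²:
E[X] = \frac{1}{10}
Var(X) = \frac{9}{100}
E[X²] = \frac{9}{100} + (\frac{1}{10})²
= \frac{1}{10}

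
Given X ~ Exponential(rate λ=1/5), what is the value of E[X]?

For X ~ Exponential(rate λ=1/5), the expected value is:
E[X] = 5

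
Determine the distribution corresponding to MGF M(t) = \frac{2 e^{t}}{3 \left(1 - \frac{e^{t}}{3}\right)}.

The MGF M(t) = \frac{2 e^{t}}{3 \left(1 - \frac{e^{t}}{3}\right)} is the standard form for the Geometric distribution.
Comparing with the known MGF formula identifies: Geometric(p=2/3), X = trial number of first success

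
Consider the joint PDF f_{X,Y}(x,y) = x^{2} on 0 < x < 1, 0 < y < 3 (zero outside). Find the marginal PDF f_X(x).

f_X(x) = ∫_0^3 f(x,y) dy
= ∫_0^3 x^{2} dy
= 3 x^{2} for 0 < x < 1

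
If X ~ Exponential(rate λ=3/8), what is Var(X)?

For X ~ Exponential(rate λ=3/8):
Var(X) = \frac{64}{9}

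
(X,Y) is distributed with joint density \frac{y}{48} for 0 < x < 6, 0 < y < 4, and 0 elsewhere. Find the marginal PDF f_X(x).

f_X(x) = ∫_0^4 f(x,y) dy
= ∫_0^4 \frac{y}{48} dy
= \frac{1}{6} for 0 < x < 6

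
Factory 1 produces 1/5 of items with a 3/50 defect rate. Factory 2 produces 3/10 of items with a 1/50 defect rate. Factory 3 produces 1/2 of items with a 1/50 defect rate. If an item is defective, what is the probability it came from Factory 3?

Using Bayes' theorem:
P(F1) = 1/5, P(D|F1) = 3/50
P(F2) = 3/10, P(D|F2) = 1/50
P(F3) = 1/2, P(D|F3) = 1/50
P(D) = P(D|F1)P(F1) + P(D|F2)P(F2) + P(D|F3)P(F3)
     = \frac{7}{250}
P(F3|D) = P(D|F3)P(F3) / P(D)
= \frac{5}{14}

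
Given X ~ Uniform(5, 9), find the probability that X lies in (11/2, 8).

P(11/2 < X < 8) = ∫_{11/2}^{8} f(x) dx
where f(x) = \frac{1}{4}
= \frac{5}{8}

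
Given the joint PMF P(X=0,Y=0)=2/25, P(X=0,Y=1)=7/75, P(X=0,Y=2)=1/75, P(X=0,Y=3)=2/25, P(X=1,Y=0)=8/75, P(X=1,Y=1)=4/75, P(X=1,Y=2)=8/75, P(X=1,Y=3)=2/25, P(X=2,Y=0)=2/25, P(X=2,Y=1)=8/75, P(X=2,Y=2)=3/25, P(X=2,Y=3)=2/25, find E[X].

First find marginal of X:
P(X=0) = 4/15
P(X=1) = 26/75
P(X=2) = 29/75
E[X] = 0 × 4/15 + 1 × 26/75 + 2 × 29/75 = 28/25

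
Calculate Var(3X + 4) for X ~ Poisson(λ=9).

For X ~ Poisson(λ=9):
Var(X) = 9
Var(3X + 4) = (3)² × Var(X) = 9 × 9 = 81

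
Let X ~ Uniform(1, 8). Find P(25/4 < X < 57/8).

P(25/4 < X < 57/8) = ∫_{25/4}^{57/8} f(x) dx
where f(x) = \frac{1}{7}
= \frac{1}{8}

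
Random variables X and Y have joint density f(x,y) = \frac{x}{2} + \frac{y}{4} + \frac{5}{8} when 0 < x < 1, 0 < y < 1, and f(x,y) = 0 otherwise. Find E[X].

E[X] = ∫_0^1 ∫_0^1 x × f(x,y) dy dx
= ∫_0^1 ∫_0^1 x × (\frac{x}{2} + \frac{y}{4} + \frac{5}{8}) dy dx
= \frac{13}{24}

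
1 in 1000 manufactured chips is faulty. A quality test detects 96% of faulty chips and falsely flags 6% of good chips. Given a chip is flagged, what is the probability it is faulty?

Let D = the rare event, + = positive/flagged.
P(D) = 1/1000
P(+|D) = 96/100 = 24/25
P(+|D') = 6/100 = 3/50
P(+) = P(+|D)P(D) + P(+|D')P(D')
     = \frac{24}{25} × \frac{1}{1000} + \frac{3}{50} × \frac{999}{1000}
     = \frac{609}{10000}
P(D|+) = P(+|D)P(D)/P(+) = \frac{16}{1015}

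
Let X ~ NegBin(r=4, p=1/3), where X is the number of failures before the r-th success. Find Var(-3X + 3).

For X ~ NegBin(r=4, p=1/3), where X is the number of failures before the r-th success:
Var(X) = 24
Var(-3X + 3) = (-3)² × Var(X) = 9 × 24 = 216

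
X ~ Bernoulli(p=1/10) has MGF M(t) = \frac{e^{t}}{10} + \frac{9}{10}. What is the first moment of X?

To find E[X], compute M^(1)(0):
M^(1)(t) = \frac{e^{t}}{10}
M^(1)(0) = \frac{1}{10}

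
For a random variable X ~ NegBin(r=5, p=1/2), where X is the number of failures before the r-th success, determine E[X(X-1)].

E[X(X-1)] = E[X² - X] = E[X²] - E[X]
E[X] = 5
E[X²] = Var(X) + (E[X])² = 10 + (5)² = 35
E[X(X-1)] = 35 - 5 = 30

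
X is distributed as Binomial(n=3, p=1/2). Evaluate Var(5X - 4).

For X ~ Binomial(n=3, p=1/2):
Var(X) = \frac{3}{4}
Var(5X - 4) = (5)² × Var(X) = 25 × \frac{3}{4} = \frac{75}{4}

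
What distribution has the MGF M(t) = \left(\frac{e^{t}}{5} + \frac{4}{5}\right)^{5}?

The MGF M(t) = \left(\frac{e^{t}}{5} + \frac{4}{5}\right)^{5} is the standard form for the Binomial distribution.
Comparing with the known MGF formula identifies: Binomial(n=5, p=1/5)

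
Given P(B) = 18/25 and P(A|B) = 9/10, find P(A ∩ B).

By definition, P(A|B) = P(A ∩ B) / P(B)
So P(A ∩ B) = P(A|B) × P(B)
= 9/10 × 18/25
= 81/125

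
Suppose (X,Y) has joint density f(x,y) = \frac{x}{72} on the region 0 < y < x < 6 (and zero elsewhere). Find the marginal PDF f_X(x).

f_X(x) = ∫_0^x \frac{x}{72} dy = \frac{x^{2}}{72}
for 0 < x < 6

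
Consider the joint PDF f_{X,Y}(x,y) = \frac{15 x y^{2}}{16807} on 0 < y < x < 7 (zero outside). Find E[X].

f_X(x) = ∫_0^x \frac{15 x y^{2}}{16807} dy = \frac{5 x^{4}}{16807}
E[X] = ∫_0^7 x × (\frac{5 x^{4}}{16807}) dx = \frac{35}{6}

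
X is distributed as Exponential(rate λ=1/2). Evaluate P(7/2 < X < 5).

P(7/2 < X < 5) = ∫_{7/2}^{5} f(x) dx
where f(x) = \frac{e^{- \frac{x}{2}}}{2}
= - \frac{1}{e^{\frac{5}{2}}} + e^{- \frac{7}{4}}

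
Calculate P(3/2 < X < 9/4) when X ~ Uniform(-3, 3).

P(3/2 < X < 9/4) = ∫_{3/2}^{9/4} f(x) dx
where f(x) = \frac{1}{6}
= \frac{1}{8}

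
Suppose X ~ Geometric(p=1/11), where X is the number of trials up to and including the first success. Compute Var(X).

For X ~ Geometric(p=1/11), where X is the number of trials up to and including the first success:
Var(X) = 110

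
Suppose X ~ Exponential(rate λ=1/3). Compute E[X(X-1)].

E[X(X-1)] = E[X² - X] = E[X²] - E[X]
E[X] = 3
E[X²] = Var(X) + (E[X])² = 9 + (3)² = 18
E[X(X-1)] = 18 - 3 = 15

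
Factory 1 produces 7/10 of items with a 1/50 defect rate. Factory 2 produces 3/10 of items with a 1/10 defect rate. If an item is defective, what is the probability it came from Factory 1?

Using Bayes' theorem:
P(F1) = 7/10, P(D|F1) = 1/50
P(F2) = 3/10, P(D|F2) = 1/10
P(D) = P(D|F1)P(F1) + P(D|F2)P(F2)
     = \frac{11}{250}
P(F1|D) = P(D|F1)P(F1) / P(D)
= \frac{7}{22}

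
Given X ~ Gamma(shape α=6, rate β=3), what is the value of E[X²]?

Using the identity E[X²] = Var(X) + (E[X])²:
E[X] = 2
Var(X) = \frac{2}{3}
E[X²] = \frac{2}{3} + (2)²
= \frac{14}{3}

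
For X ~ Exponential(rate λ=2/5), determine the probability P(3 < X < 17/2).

P(3 < X < 17/2) = ∫_{3}^{17/2} f(x) dx
where f(x) = \frac{2 e^{- \frac{2 x}{5}}}{5}
= - \frac{1 - e^{\frac{11}{5}}}{e^{\frac{17}{5}}}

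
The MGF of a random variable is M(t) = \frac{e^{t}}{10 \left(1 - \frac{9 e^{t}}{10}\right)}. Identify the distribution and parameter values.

The MGF M(t) = \frac{e^{t}}{10 \left(1 - \frac{9 e^{t}}{10}\right)} is the standard form for the Geometric distribution.
Comparing with the known MGF formula identifies: Geometric(p=1/10), X = trial number of first success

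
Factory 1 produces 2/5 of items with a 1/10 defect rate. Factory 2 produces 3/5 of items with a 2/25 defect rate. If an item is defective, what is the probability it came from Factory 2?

Using Bayes' theorem:
P(F1) = 2/5, P(D|F1) = 1/10
P(F2) = 3/5, P(D|F2) = 2/25
P(D) = P(D|F1)P(F1) + P(D|F2)P(F2)
     = \frac{11}{125}
P(F2|D) = P(D|F2)P(F2) / P(D)
= \frac{6}{11}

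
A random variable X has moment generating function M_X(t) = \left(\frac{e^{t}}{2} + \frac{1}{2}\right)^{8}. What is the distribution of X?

The MGF M(t) = \left(\frac{e^{t}}{2} + \frac{1}{2}\right)^{8} is the standard form for the Binomial distribution.
Comparing with the known MGF formula identifies: Binomial(n=8, p=1/2)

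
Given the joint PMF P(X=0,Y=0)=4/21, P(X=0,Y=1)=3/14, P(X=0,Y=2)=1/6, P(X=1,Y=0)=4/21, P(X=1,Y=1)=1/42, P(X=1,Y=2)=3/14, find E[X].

First find marginal of X:
P(X=0) = 4/7
P(X=1) = 3/7
E[X] = 0 × 4/7 + 1 × 3/7 = 3/7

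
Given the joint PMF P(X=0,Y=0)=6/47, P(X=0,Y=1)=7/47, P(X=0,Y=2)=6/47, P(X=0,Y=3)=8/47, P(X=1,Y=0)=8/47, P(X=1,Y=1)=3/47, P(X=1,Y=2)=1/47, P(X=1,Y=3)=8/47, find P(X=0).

P(X=0) = P(X=0,Y=0) + P(X=0,Y=1) + P(X=0,Y=2) + P(X=0,Y=3)
= 6/47 + 7/47 + 6/47 + 8/47
= 27/47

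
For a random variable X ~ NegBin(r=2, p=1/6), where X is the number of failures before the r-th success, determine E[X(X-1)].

E[X(X-1)] = E[X² - X] = E[X²] - E[X]
E[X] = 10
E[X²] = Var(X) + (E[X])² = 60 + (10)² = 160
E[X(X-1)] = 160 - 10 = 150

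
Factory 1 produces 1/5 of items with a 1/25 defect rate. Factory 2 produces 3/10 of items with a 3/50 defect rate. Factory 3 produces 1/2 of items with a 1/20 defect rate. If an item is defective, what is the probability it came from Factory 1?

Using Bayes' theorem:
P(F1) = 1/5, P(D|F1) = 1/25
P(F2) = 3/10, P(D|F2) = 3/50
P(F3) = 1/2, P(D|F3) = 1/20
P(D) = P(D|F1)P(F1) + P(D|F2)P(F2) + P(D|F3)P(F3)
     = \frac{51}{1000}
P(F1|D) = P(D|F1)P(F1) / P(D)
= \frac{8}{51}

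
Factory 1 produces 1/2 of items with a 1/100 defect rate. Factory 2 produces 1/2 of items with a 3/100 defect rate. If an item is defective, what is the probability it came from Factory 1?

Using Bayes' theorem:
P(F1) = 1/2, P(D|F1) = 1/100
P(F2) = 1/2, P(D|F2) = 3/100
P(D) = P(D|F1)P(F1) + P(D|F2)P(F2)
     = \frac{1}{50}
P(F1|D) = P(D|F1)P(F1) / P(D)
= \frac{1}{4}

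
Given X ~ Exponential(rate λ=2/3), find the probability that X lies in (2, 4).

P(2 < X < 4) = ∫_{2}^{4} f(x) dx
where f(x) = \frac{2 e^{- \frac{2 x}{3}}}{3}
= - \frac{1 - e^{\frac{4}{3}}}{e^{\frac{8}{3}}}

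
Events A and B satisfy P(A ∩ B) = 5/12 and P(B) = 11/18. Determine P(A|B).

P(A|B) = P(A ∩ B) / P(B)
= (5/12) / (11/18)
= 15/22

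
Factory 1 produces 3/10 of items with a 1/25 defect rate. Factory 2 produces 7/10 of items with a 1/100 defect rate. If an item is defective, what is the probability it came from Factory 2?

Using Bayes' theorem:
P(F1) = 3/10, P(D|F1) = 1/25
P(F2) = 7/10, P(D|F2) = 1/100
P(D) = P(D|F1)P(F1) + P(D|F2)P(F2)
     = \frac{19}{1000}
P(F2|D) = P(D|F2)P(F2) / P(D)
= \frac{7}{19}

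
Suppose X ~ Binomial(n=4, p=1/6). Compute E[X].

For X ~ Binomial(n=4, p=1/6), the expected value is:
E[X] = \frac{2}{3}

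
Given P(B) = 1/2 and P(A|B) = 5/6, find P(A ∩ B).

By definition, P(A|B) = P(A ∩ B) / P(B)
So P(A ∩ B) = P(A|B) × P(B)
= 5/6 × 1/2
= 5/12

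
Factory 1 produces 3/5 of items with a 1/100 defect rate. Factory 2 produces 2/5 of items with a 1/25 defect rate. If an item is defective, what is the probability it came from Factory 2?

Using Bayes' theorem:
P(F1) = 3/5, P(D|F1) = 1/100
P(F2) = 2/5, P(D|F2) = 1/25
P(D) = P(D|F1)P(F1) + P(D|F2)P(F2)
     = \frac{11}{500}
P(F2|D) = P(D|F2)P(F2) / P(D)
= \frac{8}{11}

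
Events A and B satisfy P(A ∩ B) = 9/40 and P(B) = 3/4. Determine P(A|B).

P(A|B) = P(A ∩ B) / P(B)
= (9/40) / (3/4)
= 3/10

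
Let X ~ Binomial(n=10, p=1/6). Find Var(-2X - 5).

For X ~ Binomial(n=10, p=1/6):
Var(X) = \frac{25}{18}
Var(-2X - 5) = (-2)² × Var(X) = 4 × \frac{25}{18} = \frac{50}{9}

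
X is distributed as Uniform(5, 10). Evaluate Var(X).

For X ~ Uniform(5, 10):
Var(X) = \frac{25}{12}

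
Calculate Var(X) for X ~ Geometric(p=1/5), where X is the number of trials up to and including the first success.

For X ~ Geometric(p=1/5), where X is the number of trials up to and including the first success:
Var(X) = 20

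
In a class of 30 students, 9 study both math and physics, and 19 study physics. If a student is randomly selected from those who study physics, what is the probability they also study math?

P(A ∩ B) = 9/30 = 3/10
P(B) = 19/30
P(A|B) = P(A ∩ B) / P(B) = (3/10) / (19/30) = 9/19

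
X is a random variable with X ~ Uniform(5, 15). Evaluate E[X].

For X ~ Uniform(5, 15), the expected value is:
E[X] = 10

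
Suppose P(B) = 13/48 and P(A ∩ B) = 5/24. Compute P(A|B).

P(A|B) = P(A ∩ B) / P(B)
= (5/24) / (13/48)
= 10/13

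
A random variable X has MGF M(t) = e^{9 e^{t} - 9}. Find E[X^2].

To find E[X^2], compute M^(2)(0):
M^(1)(t) = 9 e^{t} e^{9 e^{t} - 9}
M^(2)(t) = 81 e^{2 t} e^{9 e^{t} - 9} + 9 e^{t} e^{9 e^{t} - 9}
M^(2)(0) = 90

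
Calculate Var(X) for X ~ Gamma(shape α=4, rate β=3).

For X ~ Gamma(shape α=4, rate β=3):
Var(X) = \frac{4}{9}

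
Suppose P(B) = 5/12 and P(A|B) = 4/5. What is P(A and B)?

By definition, P(A|B) = P(A ∩ B) / P(B)
So P(A ∩ B) = P(A|B) × P(B)
= 4/5 × 5/12
= 1/3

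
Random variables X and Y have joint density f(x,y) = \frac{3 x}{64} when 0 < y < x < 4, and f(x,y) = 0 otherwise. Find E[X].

f_X(x) = ∫_0^x \frac{3 x}{64} dy = \frac{3 x^{2}}{64}
E[X] = ∫_0^4 x × (\frac{3 x^{2}}{64}) dx = 3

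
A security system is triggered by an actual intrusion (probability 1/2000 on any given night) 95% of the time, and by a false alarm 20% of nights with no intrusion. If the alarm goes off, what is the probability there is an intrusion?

Let D = the rare event, + = positive/flagged.
P(D) = 1/2000
P(+|D) = 95/100 = 19/20
P(+|D') = 20/100 = 1/5
P(+) = P(+|D)P(D) + P(+|D')P(D')
     = \frac{19}{20} × \frac{1}{2000} + \frac{1}{5} × \frac{1999}{2000}
     = \frac{1603}{8000}
P(D|+) = P(+|D)P(D)/P(+) = \frac{19}{8015}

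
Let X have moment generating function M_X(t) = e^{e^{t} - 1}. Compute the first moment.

To find E[X], compute M^(1)(0):
M^(1)(t) = e^{t} e^{e^{t} - 1}
M^(1)(0) = 1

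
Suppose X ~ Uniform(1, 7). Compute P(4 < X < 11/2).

P(4 < X < 11/2) = ∫_{4}^{11/2} f(x) dx
where f(x) = \frac{1}{6}
= \frac{1}{4}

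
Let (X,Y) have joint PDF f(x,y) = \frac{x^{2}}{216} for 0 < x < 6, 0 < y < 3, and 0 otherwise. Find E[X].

f_X(x) = ∫_0^3 \frac{x^{2}}{216} dy = \frac{x^{2}}{72}
E[X] = ∫_0^6 x × (\frac{x^{2}}{72}) dx = \frac{9}{2}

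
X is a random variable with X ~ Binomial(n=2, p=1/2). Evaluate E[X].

For X ~ Binomial(n=2, p=1/2), the expected value is:
E[X] = 1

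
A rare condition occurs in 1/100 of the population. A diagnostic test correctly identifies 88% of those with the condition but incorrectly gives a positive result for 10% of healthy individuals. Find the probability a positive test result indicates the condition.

Let D = the rare event, + = positive/flagged.
P(D) = 1/100
P(+|D) = 88/100 = 22/25
P(+|D') = 10/100 = 1/10
P(+) = P(+|D)P(D) + P(+|D')P(D')
     = \frac{22}{25} × \frac{1}{100} + \frac{1}{10} × \frac{99}{100}
     = \frac{539}{5000}
P(D|+) = P(+|D)P(D)/P(+) = \frac{4}{49}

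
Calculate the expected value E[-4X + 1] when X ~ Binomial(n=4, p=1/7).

For X ~ Binomial(n=4, p=1/7):
E[X] = \frac{4}{7}
E[-4X + 1] = -4 × E[X] + 1 = - \frac{9}{7}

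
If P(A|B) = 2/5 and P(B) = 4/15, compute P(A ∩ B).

By definition, P(A|B) = P(A ∩ B) / P(B)
So P(A ∩ B) = P(A|B) × P(B)
= 2/5 × 4/15
= 8/75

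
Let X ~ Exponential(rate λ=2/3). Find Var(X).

For X ~ Exponential(rate λ=2/3):
Var(X) = \frac{9}{4}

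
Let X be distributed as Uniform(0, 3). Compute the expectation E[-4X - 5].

For X ~ Uniform(0, 3):
E[X] = \frac{3}{2}
E[-4X - 5] = -4 × E[X] - 5 = -11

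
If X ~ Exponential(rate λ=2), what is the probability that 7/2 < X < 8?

P(7/2 < X < 8) = ∫_{7/2}^{8} f(x) dx
where f(x) = 2 e^{- 2 x}
= - \frac{1 - e^{9}}{e^{16}}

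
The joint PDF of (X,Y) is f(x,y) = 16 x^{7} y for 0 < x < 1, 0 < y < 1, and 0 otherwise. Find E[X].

E[X] = ∫_0^1 ∫_0^1 x × f(x,y) dy dx
= ∫_0^1 ∫_0^1 x × (16 x^{7} y) dy dx
= \frac{8}{9}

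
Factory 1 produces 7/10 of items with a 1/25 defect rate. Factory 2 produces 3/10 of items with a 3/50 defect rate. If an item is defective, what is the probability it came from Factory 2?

Using Bayes' theorem:
P(F1) = 7/10, P(D|F1) = 1/25
P(F2) = 3/10, P(D|F2) = 3/50
P(D) = P(D|F1)P(F1) + P(D|F2)P(F2)
     = \frac{23}{500}
P(F2|D) = P(D|F2)P(F2) / P(D)
= \frac{9}{23}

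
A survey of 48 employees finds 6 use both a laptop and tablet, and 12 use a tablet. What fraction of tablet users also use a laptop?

P(A ∩ B) = 6/48 = 1/8
P(B) = 12/48 = 1/4
P(A|B) = P(A ∩ B) / P(B) = (1/8) / (1/4) = 1/2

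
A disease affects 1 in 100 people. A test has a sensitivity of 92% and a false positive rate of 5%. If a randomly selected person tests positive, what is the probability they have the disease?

Let D = the rare event, + = positive/flagged.
P(D) = 1/100
P(+|D) = 92/100 = 23/25
P(+|D') = 5/100 = 1/20
P(+) = P(+|D)P(D) + P(+|D')P(D')
     = \frac{23}{25} × \frac{1}{100} + \frac{1}{20} × \frac{99}{100}
     = \frac{587}{10000}
P(D|+) = P(+|D)P(D)/P(+) = \frac{92}{587}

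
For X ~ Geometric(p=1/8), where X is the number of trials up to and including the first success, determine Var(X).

For X ~ Geometric(p=1/8), where X is the number of trials up to and including the first success:
Var(X) = 56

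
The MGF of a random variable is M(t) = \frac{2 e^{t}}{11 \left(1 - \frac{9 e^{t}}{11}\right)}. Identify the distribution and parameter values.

The MGF M(t) = \frac{2 e^{t}}{11 \left(1 - \frac{9 e^{t}}{11}\right)} is the standard form for the Geometric distribution.
Comparing with the known MGF formula identifies: Geometric(p=2/11), X = trial number of first success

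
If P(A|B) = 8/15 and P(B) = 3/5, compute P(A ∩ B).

By definition, P(A|B) = P(A ∩ B) / P(B)
So P(A ∩ B) = P(A|B) × P(B)
= 8/15 × 3/5
= 8/25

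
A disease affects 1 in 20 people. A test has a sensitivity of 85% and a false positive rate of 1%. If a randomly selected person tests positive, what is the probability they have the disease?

Let D = the rare event, + = positive/flagged.
P(D) = 1/20
P(+|D) = 85/100 = 17/20
P(+|D') = 1/100
P(+) = P(+|D)P(D) + P(+|D')P(D')
     = \frac{17}{20} × \frac{1}{20} + \frac{1}{100} × \frac{19}{20}
     = \frac{13}{250}
P(D|+) = P(+|D)P(D)/P(+) = \frac{85}{104}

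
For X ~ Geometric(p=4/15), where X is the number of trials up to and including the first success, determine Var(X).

For X ~ Geometric(p=4/15), where X is the number of trials up to and including the first success:
Var(X) = \frac{165}{16}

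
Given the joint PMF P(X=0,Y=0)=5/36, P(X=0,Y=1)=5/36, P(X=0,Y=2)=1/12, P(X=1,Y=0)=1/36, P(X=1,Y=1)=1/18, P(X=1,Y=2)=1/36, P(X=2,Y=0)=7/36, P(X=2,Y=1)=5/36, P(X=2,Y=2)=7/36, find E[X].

First find marginal of X:
P(X=0) = 13/36
P(X=1) = 1/9
P(X=2) = 19/36
E[X] = 0 × 13/36 + 1 × 1/9 + 2 × 19/36 = 7/6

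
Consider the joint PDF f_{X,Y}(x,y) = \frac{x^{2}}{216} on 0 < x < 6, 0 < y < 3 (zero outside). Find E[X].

f_X(x) = ∫_0^3 \frac{x^{2}}{216} dy = \frac{x^{2}}{72}
E[X] = ∫_0^6 x × (\frac{x^{2}}{72}) dx = \frac{9}{2}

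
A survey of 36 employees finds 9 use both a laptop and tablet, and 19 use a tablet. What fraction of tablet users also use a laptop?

P(A ∩ B) = 9/36 = 1/4
P(B) = 19/36
P(A|B) = P(A ∩ B) / P(B) = (1/4) / (19/36) = 9/19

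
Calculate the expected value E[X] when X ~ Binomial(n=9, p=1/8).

For X ~ Binomial(n=9, p=1/8), the expected value is:
E[X] = \frac{9}{8}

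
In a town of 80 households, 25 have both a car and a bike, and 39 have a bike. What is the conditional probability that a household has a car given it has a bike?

P(A ∩ B) = 25/80 = 5/16
P(B) = 39/80
P(A|B) = P(A ∩ B) / P(B) = (5/16) / (39/80) = 25/39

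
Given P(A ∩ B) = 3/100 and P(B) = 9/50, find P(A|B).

P(A|B) = P(A ∩ B) / P(B)
= (3/100) / (9/50)
= 1/6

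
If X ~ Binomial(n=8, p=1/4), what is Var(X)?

For X ~ Binomial(n=8, p=1/4):
Var(X) = \frac{3}{2}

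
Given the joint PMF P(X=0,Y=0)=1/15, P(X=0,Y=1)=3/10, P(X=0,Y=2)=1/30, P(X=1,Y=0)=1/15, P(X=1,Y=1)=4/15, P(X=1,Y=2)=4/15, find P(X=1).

P(X=1) = P(X=1,Y=0) + P(X=1,Y=1) + P(X=1,Y=2)
= 1/15 + 4/15 + 4/15
= 3/5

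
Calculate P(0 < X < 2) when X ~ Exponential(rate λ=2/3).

P(0 < X < 2) = ∫_{0}^{2} f(x) dx
where f(x) = \frac{2 e^{- \frac{2 x}{3}}}{3}
= 1 - e^{- \frac{4}{3}}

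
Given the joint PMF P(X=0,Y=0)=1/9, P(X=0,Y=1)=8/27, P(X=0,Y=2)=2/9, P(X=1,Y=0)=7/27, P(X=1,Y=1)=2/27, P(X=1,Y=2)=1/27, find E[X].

First find marginal of X:
P(X=0) = 17/27
P(X=1) = 10/27
E[X] = 0 × 17/27 + 1 × 10/27 = 10/27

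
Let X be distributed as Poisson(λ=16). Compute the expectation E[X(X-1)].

E[X(X-1)] = E[X² - X] = E[X²] - E[X]
E[X] = 16
E[X²] = Var(X) + (E[X])² = 16 + (16)² = 272
E[X(X-1)] = 272 - 16 = 256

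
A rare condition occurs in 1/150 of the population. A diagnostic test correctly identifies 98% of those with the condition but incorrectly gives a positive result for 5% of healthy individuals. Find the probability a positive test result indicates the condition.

Let D = the rare event, + = positive/flagged.
P(D) = 1/150
P(+|D) = 98/100 = 49/50
P(+|D') = 5/100 = 1/20
P(+) = P(+|D)P(D) + P(+|D')P(D')
     = \frac{49}{50} × \frac{1}{150} + \frac{1}{20} × \frac{149}{150}
     = \frac{281}{5000}
P(D|+) = P(+|D)P(D)/P(+) = \frac{98}{843}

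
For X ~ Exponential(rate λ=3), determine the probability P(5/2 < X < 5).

P(5/2 < X < 5) = ∫_{5/2}^{5} f(x) dx
where f(x) = 3 e^{- 3 x}
= - \frac{1}{e^{15}} + e^{- \frac{15}{2}}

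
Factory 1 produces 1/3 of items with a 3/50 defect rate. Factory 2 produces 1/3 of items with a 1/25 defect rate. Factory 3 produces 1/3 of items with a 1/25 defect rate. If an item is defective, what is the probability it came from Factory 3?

Using Bayes' theorem:
P(F1) = 1/3, P(D|F1) = 3/50
P(F2) = 1/3, P(D|F2) = 1/25
P(F3) = 1/3, P(D|F3) = 1/25
P(D) = P(D|F1)P(F1) + P(D|F2)P(F2) + P(D|F3)P(F3)
     = \frac{7}{150}
P(F3|D) = P(D|F3)P(F3) / P(D)
= \frac{2}{7}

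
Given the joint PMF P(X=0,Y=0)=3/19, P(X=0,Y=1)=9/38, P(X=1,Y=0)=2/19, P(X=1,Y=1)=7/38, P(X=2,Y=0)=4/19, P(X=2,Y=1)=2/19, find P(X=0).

P(X=0) = P(X=0,Y=0) + P(X=0,Y=1)
= 3/19 + 9/38
= 15/38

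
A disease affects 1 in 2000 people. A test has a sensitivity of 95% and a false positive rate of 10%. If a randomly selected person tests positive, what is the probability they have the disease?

Let D = the rare event, + = positive/flagged.
P(D) = 1/2000
P(+|D) = 95/100 = 19/20
P(+|D') = 10/100 = 1/10
P(+) = P(+|D)P(D) + P(+|D')P(D')
     = \frac{19}{20} × \frac{1}{2000} + \frac{1}{10} × \frac{1999}{2000}
     = \frac{4017}{40000}
P(D|+) = P(+|D)P(D)/P(+) = \frac{19}{4017}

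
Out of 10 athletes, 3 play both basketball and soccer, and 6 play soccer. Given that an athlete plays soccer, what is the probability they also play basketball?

P(A ∩ B) = 3/10
P(B) = 6/10 = 3/5
P(A|B) = P(A ∩ B) / P(B) = (3/10) / (3/5) = 1/2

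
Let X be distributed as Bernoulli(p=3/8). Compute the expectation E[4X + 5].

For X ~ Bernoulli(p=3/8):
E[X] = \frac{3}{8}
E[4X + 5] = 4 × E[X] + 5 = \frac{13}{2}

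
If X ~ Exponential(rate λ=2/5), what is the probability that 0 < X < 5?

P(0 < X < 5) = ∫_{0}^{5} f(x) dx
where f(x) = \frac{2 e^{- \frac{2 x}{5}}}{5}
= 1 - e^{-2}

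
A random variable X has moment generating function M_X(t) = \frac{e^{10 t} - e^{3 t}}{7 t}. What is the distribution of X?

The MGF M(t) = \frac{e^{10 t} - e^{3 t}}{7 t} is the standard form for the Uniform distribution.
Comparing with the known MGF formula identifies: Uniform(3, 10)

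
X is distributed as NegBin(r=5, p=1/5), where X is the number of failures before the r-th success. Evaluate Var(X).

For X ~ NegBin(r=5, p=1/5), where X is the number of failures before the r-th success:
Var(X) = 100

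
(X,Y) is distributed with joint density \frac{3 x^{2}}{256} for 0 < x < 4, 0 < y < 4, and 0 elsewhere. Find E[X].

f_X(x) = ∫_0^4 \frac{3 x^{2}}{256} dy = \frac{3 x^{2}}{64}
E[X] = ∫_0^4 x × (\frac{3 x^{2}}{64}) dx = 3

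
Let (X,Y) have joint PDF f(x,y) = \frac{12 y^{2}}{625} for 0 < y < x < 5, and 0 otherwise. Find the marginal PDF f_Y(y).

f_Y(y) = ∫_y^5 \frac{12 y^{2}}{625} dx = \frac{12 y^{2} \left(5 - y\right)}{625}
for 0 < y < 5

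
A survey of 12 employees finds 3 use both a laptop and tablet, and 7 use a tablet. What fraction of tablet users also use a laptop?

P(A ∩ B) = 3/12 = 1/4
P(B) = 7/12
P(A|B) = P(A ∩ B) / P(B) = (1/4) / (7/12) = 3/7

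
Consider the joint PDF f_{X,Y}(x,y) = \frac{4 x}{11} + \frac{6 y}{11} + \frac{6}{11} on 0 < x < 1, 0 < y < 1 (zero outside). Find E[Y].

E[Y] = ∫_0^1 ∫_0^1 y × f(x,y) dx dy
= \frac{6}{11}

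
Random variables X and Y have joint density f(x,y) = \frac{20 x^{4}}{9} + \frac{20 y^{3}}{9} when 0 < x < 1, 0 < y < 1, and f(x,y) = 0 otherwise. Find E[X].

E[X] = ∫_0^1 ∫_0^1 x × f(x,y) dy dx
= ∫_0^1 ∫_0^1 x × (\frac{20 x^{4}}{9} + \frac{20 y^{3}}{9}) dy dx
= \frac{35}{54}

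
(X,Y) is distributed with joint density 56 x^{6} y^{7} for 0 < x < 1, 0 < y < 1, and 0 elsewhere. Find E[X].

E[X] = ∫_0^1 ∫_0^1 x × f(x,y) dy dx
= ∫_0^1 ∫_0^1 x × (56 x^{6} y^{7}) dy dx
= \frac{7}{8}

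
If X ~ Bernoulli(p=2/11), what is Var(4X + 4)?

For X ~ Bernoulli(p=2/11):
Var(X) = \frac{18}{121}
Var(4X + 4) = (4)² × Var(X) = 16 × \frac{18}{121} = \frac{288}{121}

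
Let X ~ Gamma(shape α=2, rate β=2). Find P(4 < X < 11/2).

P(4 < X < 11/2) = ∫_{4}^{11/2} f(x) dx
where f(x) = 4 x e^{- 2 x}
= \frac{3 \left(-4 + 3 e^{3}\right)}{e^{11}}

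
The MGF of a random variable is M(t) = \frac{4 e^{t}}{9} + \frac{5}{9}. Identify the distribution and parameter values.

The MGF M(t) = \frac{4 e^{t}}{9} + \frac{5}{9} is the standard form for the Bernoulli distribution.
Comparing with the known MGF formula identifies: Bernoulli(p=4/9)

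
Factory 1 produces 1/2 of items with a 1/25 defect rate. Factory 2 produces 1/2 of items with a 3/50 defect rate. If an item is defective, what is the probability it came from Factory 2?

Using Bayes' theorem:
P(F1) = 1/2, P(D|F1) = 1/25
P(F2) = 1/2, P(D|F2) = 3/50
P(D) = P(D|F1)P(F1) + P(D|F2)P(F2)
     = \frac{1}{20}
P(F2|D) = P(D|F2)P(F2) / P(D)
= \frac{3}{5}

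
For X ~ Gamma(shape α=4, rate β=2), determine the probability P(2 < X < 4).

P(2 < X < 4) = ∫_{2}^{4} f(x) dx
where f(x) = \frac{8 x^{3} e^{- 2 x}}{3}
= \frac{-379 + 71 e^{4}}{3 e^{8}}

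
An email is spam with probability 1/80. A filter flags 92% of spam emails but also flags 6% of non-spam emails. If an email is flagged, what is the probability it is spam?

Let D = the rare event, + = positive/flagged.
P(D) = 1/80
P(+|D) = 92/100 = 23/25
P(+|D') = 6/100 = 3/50
P(+) = P(+|D)P(D) + P(+|D')P(D')
     = \frac{23}{25} × \frac{1}{80} + \frac{3}{50} × \frac{79}{80}
     = \frac{283}{4000}
P(D|+) = P(+|D)P(D)/P(+) = \frac{46}{283}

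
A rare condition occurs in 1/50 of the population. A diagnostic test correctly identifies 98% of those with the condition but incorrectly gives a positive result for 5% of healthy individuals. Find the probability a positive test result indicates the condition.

Let D = the rare event, + = positive/flagged.
P(D) = 1/50
P(+|D) = 98/100 = 49/50
P(+|D') = 5/100 = 1/20
P(+) = P(+|D)P(D) + P(+|D')P(D')
     = \frac{49}{50} × \frac{1}{50} + \frac{1}{20} × \frac{49}{50}
     = \frac{343}{5000}
P(D|+) = P(+|D)P(D)/P(+) = \frac{2}{7}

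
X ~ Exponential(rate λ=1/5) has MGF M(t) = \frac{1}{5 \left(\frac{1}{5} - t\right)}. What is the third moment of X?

To find E[X^3], compute M^(3)(0):
M^(1)(t) = \frac{1}{5 \left(\frac{1}{5} - t\right)^{2}}
M^(2)(t) = \frac{2}{5 \left(\frac{1}{5} - t\right)^{3}}
M^(3)(t) = \frac{6}{5 \left(\frac{1}{5} - t\right)^{4}}
M^(3)(0) = 750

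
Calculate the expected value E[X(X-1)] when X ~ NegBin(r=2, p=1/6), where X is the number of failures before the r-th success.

E[X(X-1)] = E[X² - X] = E[X²] - E[X]
E[X] = 10
E[X²] = Var(X) + (E[X])² = 60 + (10)² = 160
E[X(X-1)] = 160 - 10 = 150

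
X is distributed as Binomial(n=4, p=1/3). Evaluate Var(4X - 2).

For X ~ Binomial(n=4, p=1/3):
Var(X) = \frac{8}{9}
Var(4X - 2) = (4)² × Var(X) = 16 × \frac{8}{9} = \frac{128}{9}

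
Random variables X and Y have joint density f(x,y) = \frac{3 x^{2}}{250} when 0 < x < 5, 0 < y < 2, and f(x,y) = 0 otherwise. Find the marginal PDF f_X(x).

f_X(x) = ∫_0^2 f(x,y) dy
= ∫_0^2 \frac{3 x^{2}}{250} dy
= \frac{3 x^{2}}{125} for 0 < x < 5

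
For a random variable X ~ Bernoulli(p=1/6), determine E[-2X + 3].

For X ~ Bernoulli(p=1/6):
E[X] = \frac{1}{6}
E[-2X + 3] = -2 × E[X] + 3 = \frac{8}{3}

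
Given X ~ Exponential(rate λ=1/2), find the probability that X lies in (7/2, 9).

P(7/2 < X < 9) = ∫_{7/2}^{9} f(x) dx
where f(x) = \frac{e^{- \frac{x}{2}}}{2}
= - \frac{1}{e^{\frac{9}{2}}} + e^{- \frac{7}{4}}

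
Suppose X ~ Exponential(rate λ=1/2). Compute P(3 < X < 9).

P(3 < X < 9) = ∫_{3}^{9} f(x) dx
where f(x) = \frac{e^{- \frac{x}{2}}}{2}
= - \frac{1 - e^{3}}{e^{\frac{9}{2}}}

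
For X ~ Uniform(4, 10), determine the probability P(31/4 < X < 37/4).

P(31/4 < X < 37/4) = ∫_{31/4}^{37/4} f(x) dx
where f(x) = \frac{1}{6}
= \frac{1}{4}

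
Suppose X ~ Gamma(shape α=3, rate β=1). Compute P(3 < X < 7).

P(3 < X < 7) = ∫_{3}^{7} f(x) dx
where f(x) = \frac{x^{2} e^{- x}}{2}
= \frac{-65 + 17 e^{4}}{2 e^{7}}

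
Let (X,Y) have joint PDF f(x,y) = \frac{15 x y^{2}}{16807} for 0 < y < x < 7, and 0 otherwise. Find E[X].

f_X(x) = ∫_0^x \frac{15 x y^{2}}{16807} dy = \frac{5 x^{4}}{16807}
E[X] = ∫_0^7 x × (\frac{5 x^{4}}{16807}) dx = \frac{35}{6}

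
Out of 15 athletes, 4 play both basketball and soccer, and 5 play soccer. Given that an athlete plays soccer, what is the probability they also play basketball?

P(A ∩ B) = 4/15
P(B) = 5/15 = 1/3
P(A|B) = P(A ∩ B) / P(B) = (4/15) / (1/3) = 4/5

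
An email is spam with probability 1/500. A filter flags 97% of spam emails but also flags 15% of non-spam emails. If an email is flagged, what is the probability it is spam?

Let D = the rare event, + = positive/flagged.
P(D) = 1/500
P(+|D) = 97/100
P(+|D') = 15/100 = 3/20
P(+) = P(+|D)P(D) + P(+|D')P(D')
     = \frac{97}{100} × \frac{1}{500} + \frac{3}{20} × \frac{499}{500}
     = \frac{3791}{25000}
P(D|+) = P(+|D)P(D)/P(+) = \frac{97}{7582}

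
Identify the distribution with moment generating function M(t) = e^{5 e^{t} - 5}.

The MGF M(t) = e^{5 e^{t} - 5} is the standard form for the Poisson distribution.
Comparing with the known MGF formula identifies: Poisson(λ=5)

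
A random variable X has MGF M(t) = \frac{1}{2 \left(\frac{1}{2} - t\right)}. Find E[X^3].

To find E[X^3], compute M^(3)(0):
M^(1)(t) = \frac{1}{2 \left(\frac{1}{2} - t\right)^{2}}
M^(2)(t) = \frac{1}{\left(\frac{1}{2} - t\right)^{3}}
M^(3)(t) = \frac{3}{\left(\frac{1}{2} - t\right)^{4}}
M^(3)(0) = 48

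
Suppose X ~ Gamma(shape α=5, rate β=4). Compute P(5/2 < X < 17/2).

P(5/2 < X < 17/2) = ∫_{5/2}^{17/2} f(x) dx
where f(x) = \frac{128 x^{4} e^{- 4 x}}{3}
= \frac{-188533 + 1933 e^{24}}{3 e^{34}}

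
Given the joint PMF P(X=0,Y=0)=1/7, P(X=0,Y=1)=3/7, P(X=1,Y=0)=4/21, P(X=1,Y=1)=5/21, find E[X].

First find marginal of X:
P(X=0) = 4/7
P(X=1) = 3/7
E[X] = 0 × 4/7 + 1 × 3/7 = 3/7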